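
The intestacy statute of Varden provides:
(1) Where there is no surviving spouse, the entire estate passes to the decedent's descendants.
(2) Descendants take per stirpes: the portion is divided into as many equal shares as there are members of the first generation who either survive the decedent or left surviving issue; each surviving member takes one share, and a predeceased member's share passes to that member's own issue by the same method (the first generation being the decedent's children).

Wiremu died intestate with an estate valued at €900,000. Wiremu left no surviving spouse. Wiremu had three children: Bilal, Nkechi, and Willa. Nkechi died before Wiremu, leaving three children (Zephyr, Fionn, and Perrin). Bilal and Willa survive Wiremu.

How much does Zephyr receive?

The entire €900,000 passes to the descendants.
That amount (€900,000) is divided into 3 shares of €300,000: Bilal and Willa each take €300,000; Nkechi's €300,000 share passes to Nkechi's issue.
Nkechi's share (€300,000) is divided into 3 shares of €100,000: Zephyr, Fionn, and Perrin each take €100,000.

Zephyr receives €100,000.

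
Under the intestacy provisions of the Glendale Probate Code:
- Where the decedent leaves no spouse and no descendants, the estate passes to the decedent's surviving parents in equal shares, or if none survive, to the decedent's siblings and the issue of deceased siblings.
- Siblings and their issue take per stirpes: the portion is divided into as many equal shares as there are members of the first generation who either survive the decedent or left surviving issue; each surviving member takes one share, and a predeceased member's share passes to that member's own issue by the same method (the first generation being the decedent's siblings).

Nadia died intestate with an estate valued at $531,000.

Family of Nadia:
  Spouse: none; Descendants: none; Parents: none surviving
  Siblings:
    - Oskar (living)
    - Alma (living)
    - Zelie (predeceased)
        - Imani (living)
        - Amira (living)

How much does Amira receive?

Amira receives $88,500.

The entire $531,000 passes to the siblings and their issue.
That amount ($531,000) is divided into 3 shares of $177,000: Oskar and Alma each take $177,000; Zelie's $177,000 share passes to Zelie's issue.
Zelie's share ($177,000) is divided into 2 shares of $88,500: Imani and Amira each take $88,500.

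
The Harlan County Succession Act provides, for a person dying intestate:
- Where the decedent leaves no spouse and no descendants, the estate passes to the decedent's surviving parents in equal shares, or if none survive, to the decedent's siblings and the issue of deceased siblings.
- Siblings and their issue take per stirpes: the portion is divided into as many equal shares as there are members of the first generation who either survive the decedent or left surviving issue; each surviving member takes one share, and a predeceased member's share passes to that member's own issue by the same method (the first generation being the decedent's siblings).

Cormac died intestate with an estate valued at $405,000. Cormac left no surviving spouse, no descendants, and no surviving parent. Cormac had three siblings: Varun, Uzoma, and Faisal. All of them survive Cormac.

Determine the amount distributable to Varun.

Varun receives $135,000.

The entire $405,000 passes to the siblings and their issue.
That amount ($405,000) is divided into 3 shares of $135,000: Varun, Uzoma, and Faisal each take $135,000.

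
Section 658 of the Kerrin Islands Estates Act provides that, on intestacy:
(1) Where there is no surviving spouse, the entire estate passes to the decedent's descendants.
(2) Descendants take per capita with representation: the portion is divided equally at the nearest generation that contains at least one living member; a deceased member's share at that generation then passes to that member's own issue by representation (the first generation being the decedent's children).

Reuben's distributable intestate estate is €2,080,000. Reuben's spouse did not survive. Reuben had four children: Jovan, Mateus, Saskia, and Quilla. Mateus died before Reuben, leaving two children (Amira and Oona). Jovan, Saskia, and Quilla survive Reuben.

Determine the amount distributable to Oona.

The entire €2,080,000 passes to the descendants.
That amount (€2,080,000) is divided into 4 shares of €520,000: Jovan, Saskia, and Quilla each take €520,000; Mateus's €520,000 share passes to Mateus's issue.
Mateus's share (€520,000) is divided into 2 shares of €260,000: Amira and Oona each take €260,000.

Oona receives €260,000.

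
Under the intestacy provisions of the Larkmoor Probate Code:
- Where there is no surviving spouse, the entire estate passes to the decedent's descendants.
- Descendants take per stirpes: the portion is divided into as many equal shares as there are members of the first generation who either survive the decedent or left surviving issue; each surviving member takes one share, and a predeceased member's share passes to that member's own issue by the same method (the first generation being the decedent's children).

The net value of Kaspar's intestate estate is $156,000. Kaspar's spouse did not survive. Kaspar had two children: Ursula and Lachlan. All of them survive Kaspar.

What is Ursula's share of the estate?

Ursula receives $78,000.

The entire $156,000 passes to the descendants.
That amount ($156,000) is divided into 2 shares of $78,000: Ursula and Lachlan each take $78,000.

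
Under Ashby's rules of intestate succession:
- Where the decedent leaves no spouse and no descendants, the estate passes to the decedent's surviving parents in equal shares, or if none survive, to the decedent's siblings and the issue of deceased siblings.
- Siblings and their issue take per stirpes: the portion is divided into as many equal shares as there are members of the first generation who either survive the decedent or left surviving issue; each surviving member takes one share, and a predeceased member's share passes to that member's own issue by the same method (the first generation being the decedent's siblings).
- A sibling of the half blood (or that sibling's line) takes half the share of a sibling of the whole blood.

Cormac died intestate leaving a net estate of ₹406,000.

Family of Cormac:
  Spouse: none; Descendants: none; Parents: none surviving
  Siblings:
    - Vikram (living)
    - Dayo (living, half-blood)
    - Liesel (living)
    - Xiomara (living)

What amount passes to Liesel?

Liesel receives ₹116,000.

The entire ₹406,000 passes to the siblings and their issue.
Counting each half-blood sibling's line as half a unit, there are 7/2 units in ₹406,000, so one unit is ₹116,000. Whole-blood lines (Vikram, Liesel, and Xiomara) take ₹116,000 each; half-blood lines (Dayo) take ₹58,000 each.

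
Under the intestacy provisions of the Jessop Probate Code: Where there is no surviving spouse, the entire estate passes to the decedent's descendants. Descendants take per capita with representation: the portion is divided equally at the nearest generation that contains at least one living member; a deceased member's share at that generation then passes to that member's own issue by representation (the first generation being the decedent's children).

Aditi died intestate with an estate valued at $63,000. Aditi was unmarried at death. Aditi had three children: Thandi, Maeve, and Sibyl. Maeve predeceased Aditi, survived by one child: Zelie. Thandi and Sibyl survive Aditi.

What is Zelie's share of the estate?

The entire $63,000 passes to the descendants.
That amount ($63,000) is divided into 3 shares of $21,000: Thandi and Sibyl each take $21,000; Maeve's $21,000 share passes to Maeve's issue.
Maeve's share ($21,000) passes entirely to Zelie.

Zelie receives $21,000.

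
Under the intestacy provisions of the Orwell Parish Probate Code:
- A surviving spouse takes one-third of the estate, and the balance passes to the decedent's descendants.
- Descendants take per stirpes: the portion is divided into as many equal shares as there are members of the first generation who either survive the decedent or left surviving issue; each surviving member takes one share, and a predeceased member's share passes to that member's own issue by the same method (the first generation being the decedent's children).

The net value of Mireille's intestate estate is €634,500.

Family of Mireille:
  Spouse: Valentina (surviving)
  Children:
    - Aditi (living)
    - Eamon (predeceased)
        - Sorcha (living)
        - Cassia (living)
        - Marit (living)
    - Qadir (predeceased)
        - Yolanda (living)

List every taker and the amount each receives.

Valentina: €211,500; Aditi: €141,000; Sorcha: €47,000; Cassia: €47,000; Marit: €47,000; Yolanda: €141,000

Valentina takes one-third of €634,500 = €211,500. The remaining €423,000 passes to the descendants.
The descendants' portion (€423,000) is divided into 3 shares of €141,000: Aditi takes €141,000; Eamon's €141,000 share passes to Eamon's issue; Qadir's €141,000 share passes to Qadir's issue.
Eamon's share (€141,000) is divided into 3 shares of €47,000: Sorcha, Cassia, and Marit each take €47,000.
Qadir's share (€141,000) passes entirely to Yolanda.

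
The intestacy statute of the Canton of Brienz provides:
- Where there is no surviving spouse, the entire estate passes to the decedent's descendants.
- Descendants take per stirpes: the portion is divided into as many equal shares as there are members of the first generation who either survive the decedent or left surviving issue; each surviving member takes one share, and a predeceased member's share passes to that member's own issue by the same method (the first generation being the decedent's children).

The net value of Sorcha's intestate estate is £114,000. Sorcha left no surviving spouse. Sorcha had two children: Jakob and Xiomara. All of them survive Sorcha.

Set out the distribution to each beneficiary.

Jakob: £57,000; Xiomara: £57,000

The entire £114,000 passes to the descendants.
That amount (£114,000) is divided into 2 shares of £57,000: Jakob and Xiomara each take £57,000.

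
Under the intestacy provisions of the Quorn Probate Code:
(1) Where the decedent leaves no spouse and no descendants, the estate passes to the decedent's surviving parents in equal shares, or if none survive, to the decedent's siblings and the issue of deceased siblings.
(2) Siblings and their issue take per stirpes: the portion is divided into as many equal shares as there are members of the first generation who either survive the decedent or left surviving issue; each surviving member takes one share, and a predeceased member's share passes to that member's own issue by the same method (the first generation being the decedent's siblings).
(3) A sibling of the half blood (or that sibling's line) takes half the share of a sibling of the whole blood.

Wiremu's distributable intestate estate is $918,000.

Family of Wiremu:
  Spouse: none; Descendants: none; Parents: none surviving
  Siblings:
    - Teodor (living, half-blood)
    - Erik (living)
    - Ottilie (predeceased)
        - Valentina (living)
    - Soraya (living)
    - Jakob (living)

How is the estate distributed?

Teodor: $102,000; Erik: $204,000; Valentina: $204,000; Soraya: $204,000; Jakob: $204,000

The entire $918,000 passes to the siblings and their issue.
Counting each half-blood sibling's line as half a unit, there are 9/2 units in $918,000, so one unit is $204,000. Whole-blood lines (Erik, Ottilie, Soraya, and Jakob) take $204,000 each; half-blood lines (Teodor) take $102,000 each.
Ottilie's share ($204,000) passes entirely to Valentina.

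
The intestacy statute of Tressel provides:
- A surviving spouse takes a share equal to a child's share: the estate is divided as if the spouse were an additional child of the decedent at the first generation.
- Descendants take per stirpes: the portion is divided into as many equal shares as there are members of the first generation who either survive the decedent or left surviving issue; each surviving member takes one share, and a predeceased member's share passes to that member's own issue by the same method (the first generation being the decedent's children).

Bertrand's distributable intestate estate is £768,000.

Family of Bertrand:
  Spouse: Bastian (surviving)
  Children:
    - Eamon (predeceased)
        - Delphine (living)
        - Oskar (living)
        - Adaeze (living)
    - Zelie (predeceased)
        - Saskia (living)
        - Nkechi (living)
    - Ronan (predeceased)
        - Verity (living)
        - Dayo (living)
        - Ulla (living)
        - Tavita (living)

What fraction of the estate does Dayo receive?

The spouse counts as an additional share at the children's level, so there are 4 primary shares of £192,000. Bastian takes one such share (£192,000).
The children's combined portion (£576,000) is divided into 3 shares of £192,000: Eamon's £192,000 share passes to Eamon's issue; Zelie's £192,000 share passes to Zelie's issue; Ronan's £192,000 share passes to Ronan's issue.
Eamon's share (£192,000) is divided into 3 shares of £64,000: Delphine, Oskar, and Adaeze each take £64,000.
Zelie's share (£192,000) is divided into 2 shares of £96,000: Saskia and Nkechi each take £96,000.
Ronan's share (£192,000) is divided into 4 shares of £48,000: Verity, Dayo, Ulla, and Tavita each take £48,000.

Dayo receives 1/16 of the estate.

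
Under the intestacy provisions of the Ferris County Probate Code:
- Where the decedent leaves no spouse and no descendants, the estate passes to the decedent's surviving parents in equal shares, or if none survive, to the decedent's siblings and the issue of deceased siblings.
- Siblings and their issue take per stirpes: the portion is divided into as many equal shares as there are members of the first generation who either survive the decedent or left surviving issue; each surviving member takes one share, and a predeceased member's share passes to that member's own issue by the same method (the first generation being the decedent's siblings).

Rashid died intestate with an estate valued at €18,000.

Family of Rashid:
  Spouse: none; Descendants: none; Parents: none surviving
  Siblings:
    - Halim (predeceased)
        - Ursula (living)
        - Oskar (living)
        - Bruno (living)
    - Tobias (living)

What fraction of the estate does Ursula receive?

The entire €18,000 passes to the siblings and their issue.
That amount (€18,000) is divided into 2 shares of €9,000: Tobias takes €9,000; Halim's €9,000 share passes to Halim's issue.
Halim's share (€9,000) is divided into 3 shares of €3,000: Ursula, Oskar, and Bruno each take €3,000.

Ursula receives 1/6 of the estate.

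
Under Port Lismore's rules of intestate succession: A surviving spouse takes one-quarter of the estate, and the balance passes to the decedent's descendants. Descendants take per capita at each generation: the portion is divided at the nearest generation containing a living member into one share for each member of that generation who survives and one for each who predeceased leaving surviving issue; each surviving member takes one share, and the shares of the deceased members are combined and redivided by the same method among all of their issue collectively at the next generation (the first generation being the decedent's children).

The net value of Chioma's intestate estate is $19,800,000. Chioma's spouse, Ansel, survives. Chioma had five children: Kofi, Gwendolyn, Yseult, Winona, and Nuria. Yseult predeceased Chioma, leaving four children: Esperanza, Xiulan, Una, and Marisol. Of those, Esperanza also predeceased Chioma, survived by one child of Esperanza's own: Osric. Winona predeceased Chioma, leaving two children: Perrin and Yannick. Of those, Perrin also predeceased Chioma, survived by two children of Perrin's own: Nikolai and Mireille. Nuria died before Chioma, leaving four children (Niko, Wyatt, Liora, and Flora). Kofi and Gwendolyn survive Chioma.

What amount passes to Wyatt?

Wyatt receives $891,000.

Ansel takes one-quarter of $19,800,000 = $4,950,000. The remaining $14,850,000 passes to the descendants.
The descendants' portion ($14,850,000) is divided at the children's generation into 5 shares of $2,970,000. Kofi and Gwendolyn each take $2,970,000. The 3 shares of the deceased (Yseult, Winona, and Nuria) are combined into a pool of $8,910,000.
That pool ($8,910,000) is divided at the grandchildren's generation into 10 shares of $891,000. Xiulan, Una, Marisol, Yannick, Niko, Wyatt, Liora, and Flora each take $891,000. The 2 shares of the deceased (Esperanza and Perrin) are combined into a pool of $1,782,000.
That pool ($1,782,000) is divided at the great-grandchildren's generation equally among Osric, Nikolai, and Mireille: $594,000 each.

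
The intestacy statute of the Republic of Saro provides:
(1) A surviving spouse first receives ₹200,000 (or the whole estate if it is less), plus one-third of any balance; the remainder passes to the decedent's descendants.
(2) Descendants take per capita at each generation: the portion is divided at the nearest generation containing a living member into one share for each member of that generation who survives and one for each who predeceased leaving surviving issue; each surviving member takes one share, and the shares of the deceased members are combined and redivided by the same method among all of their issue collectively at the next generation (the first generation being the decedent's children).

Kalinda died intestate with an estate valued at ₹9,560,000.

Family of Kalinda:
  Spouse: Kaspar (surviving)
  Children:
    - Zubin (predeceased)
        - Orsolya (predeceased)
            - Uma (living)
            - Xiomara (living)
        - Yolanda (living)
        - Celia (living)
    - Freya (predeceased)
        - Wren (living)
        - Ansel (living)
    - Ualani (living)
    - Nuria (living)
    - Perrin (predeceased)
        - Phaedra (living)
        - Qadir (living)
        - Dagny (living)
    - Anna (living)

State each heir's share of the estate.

Kaspar first takes ₹200,000, leaving a balance of ₹9,360,000. Kaspar then takes one-third of the balance (₹3,120,000), for a total of ₹3,320,000. The remaining ₹6,240,000 passes to the descendants.
The descendants' portion (₹6,240,000) is divided at the children's generation into 6 shares of ₹1,040,000. Ualani, Nuria, and Anna each take ₹1,040,000. The 3 shares of the deceased (Zubin, Freya, and Perrin) are combined into a pool of ₹3,120,000.
That pool (₹3,120,000) is divided at the grandchildren's generation into 8 shares of ₹390,000. Yolanda, Celia, Wren, Ansel, Phaedra, Qadir, and Dagny each take ₹390,000. The remaining share for the deceased Orsolya (₹390,000) is carried to the next generation.
That pool (₹390,000) is divided at the great-grandchildren's generation equally among Uma and Xiomara: ₹195,000 each.

Kaspar: ₹3,320,000; Uma: ₹195,000; Xiomara: ₹195,000; Yolanda: ₹390,000; Celia: ₹390,000; Wren: ₹390,000; Ansel: ₹390,000; Ualani: ₹1,040,000; Nuria: ₹1,040,000; Phaedra: ₹390,000; Qadir: ₹390,000; Dagny: ₹390,000; Anna: ₹1,040,000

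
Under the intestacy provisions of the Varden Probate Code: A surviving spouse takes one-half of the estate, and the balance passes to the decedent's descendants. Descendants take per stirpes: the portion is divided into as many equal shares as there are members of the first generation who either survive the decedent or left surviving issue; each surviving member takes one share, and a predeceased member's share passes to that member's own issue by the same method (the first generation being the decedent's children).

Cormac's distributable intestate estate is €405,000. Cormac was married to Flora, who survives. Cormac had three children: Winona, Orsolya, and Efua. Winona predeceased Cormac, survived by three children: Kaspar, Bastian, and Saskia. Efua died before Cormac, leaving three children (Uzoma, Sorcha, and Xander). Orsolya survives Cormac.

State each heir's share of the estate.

Flora: €202,500; Kaspar: €22,500; Bastian: €22,500; Saskia: €22,500; Orsolya: €67,500; Uzoma: €22,500; Sorcha: €22,500; Xander: €22,500

Flora takes one-half of €405,000 = €202,500. The remaining €202,500 passes to the descendants.
The descendants' portion (€202,500) is divided into 3 shares of €67,500: Orsolya takes €67,500; Winona's €67,500 share passes to Winona's issue; Efua's €67,500 share passes to Efua's issue.
Winona's share (€67,500) is divided into 3 shares of €22,500: Kaspar, Bastian, and Saskia each take €22,500.
Efua's share (€67,500) is divided into 3 shares of €22,500: Uzoma, Sorcha, and Xander each take €22,500.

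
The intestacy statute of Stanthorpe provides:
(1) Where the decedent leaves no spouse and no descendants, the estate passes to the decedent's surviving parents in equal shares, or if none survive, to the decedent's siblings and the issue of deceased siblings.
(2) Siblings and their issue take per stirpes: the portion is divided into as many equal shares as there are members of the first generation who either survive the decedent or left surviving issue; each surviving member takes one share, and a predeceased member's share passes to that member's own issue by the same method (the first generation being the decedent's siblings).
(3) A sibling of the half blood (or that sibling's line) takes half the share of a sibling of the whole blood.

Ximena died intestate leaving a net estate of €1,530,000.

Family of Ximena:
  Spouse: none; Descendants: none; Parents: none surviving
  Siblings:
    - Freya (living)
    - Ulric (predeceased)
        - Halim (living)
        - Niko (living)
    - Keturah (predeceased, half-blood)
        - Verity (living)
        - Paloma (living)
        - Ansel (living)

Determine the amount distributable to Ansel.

Ansel receives €102,000.

The entire €1,530,000 passes to the siblings and their issue.
Counting each half-blood sibling's line as half a unit, there are 5/2 units in €1,530,000, so one unit is €612,000. Whole-blood lines (Freya and Ulric) take €612,000 each; half-blood lines (Keturah) take €306,000 each.
Ulric's share (€612,000) is divided into 2 shares of €306,000: Halim and Niko each take €306,000.
Keturah's share (€306,000) is divided into 3 shares of €102,000: Verity, Paloma, and Ansel each take €102,000.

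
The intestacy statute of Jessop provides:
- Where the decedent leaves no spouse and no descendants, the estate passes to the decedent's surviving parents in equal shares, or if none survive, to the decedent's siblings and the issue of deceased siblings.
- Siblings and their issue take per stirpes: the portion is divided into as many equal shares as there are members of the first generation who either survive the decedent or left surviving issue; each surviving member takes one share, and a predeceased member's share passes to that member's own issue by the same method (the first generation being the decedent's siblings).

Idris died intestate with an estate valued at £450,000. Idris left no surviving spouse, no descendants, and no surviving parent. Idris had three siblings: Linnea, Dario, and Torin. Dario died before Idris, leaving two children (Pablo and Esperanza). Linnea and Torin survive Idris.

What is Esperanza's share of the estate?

The entire £450,000 passes to the siblings and their issue.
That amount (£450,000) is divided into 3 shares of £150,000: Linnea and Torin each take £150,000; Dario's £150,000 share passes to Dario's issue.
Dario's share (£150,000) is divided into 2 shares of £75,000: Pablo and Esperanza each take £75,000.

Esperanza receives £75,000.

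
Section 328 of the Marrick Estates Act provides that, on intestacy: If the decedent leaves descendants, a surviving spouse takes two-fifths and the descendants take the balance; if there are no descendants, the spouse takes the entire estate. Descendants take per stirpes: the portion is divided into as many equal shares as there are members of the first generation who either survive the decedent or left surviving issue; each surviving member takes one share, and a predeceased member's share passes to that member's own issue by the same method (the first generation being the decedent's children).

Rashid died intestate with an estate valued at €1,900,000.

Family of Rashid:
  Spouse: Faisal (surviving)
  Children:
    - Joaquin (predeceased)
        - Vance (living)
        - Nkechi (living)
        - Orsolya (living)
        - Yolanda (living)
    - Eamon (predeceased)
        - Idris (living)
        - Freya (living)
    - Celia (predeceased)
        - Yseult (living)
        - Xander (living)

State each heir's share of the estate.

Faisal: €760,000; Vance: €95,000; Nkechi: €95,000; Orsolya: €95,000; Yolanda: €95,000; Idris: €190,000; Freya: €190,000; Yseult: €190,000; Xander: €190,000

Faisal takes two-fifths of €1,900,000 = €760,000. The remaining €1,140,000 passes to the descendants.
The descendants' portion (€1,140,000) is divided into 3 shares of €380,000: Joaquin's €380,000 share passes to Joaquin's issue; Eamon's €380,000 share passes to Eamon's issue; Celia's €380,000 share passes to Celia's issue.
Joaquin's share (€380,000) is divided into 4 shares of €95,000: Vance, Nkechi, Orsolya, and Yolanda each take €95,000.
Eamon's share (€380,000) is divided into 2 shares of €190,000: Idris and Freya each take €190,000.
Celia's share (€380,000) is divided into 2 shares of €190,000: Yseult and Xander each take €190,000.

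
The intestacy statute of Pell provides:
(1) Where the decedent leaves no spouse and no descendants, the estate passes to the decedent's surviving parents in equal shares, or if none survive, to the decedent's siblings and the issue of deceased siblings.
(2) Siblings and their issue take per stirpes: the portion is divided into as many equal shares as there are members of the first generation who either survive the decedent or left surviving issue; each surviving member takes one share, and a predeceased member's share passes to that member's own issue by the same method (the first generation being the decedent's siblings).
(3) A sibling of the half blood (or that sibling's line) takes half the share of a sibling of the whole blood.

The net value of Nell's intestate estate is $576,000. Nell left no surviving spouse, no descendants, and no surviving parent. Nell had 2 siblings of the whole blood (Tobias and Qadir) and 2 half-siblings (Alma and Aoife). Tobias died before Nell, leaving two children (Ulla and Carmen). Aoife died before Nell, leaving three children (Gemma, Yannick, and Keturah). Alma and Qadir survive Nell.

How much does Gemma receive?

Gemma receives $32,000.

The entire $576,000 passes to the siblings and their issue.
Counting each half-blood sibling's line as half a unit, there are 3 units in $576,000, so one unit is $192,000. Whole-blood lines (Tobias and Qadir) take $192,000 each; half-blood lines (Alma and Aoife) take $96,000 each.
Tobias's share ($192,000) is divided into 2 shares of $96,000: Ulla and Carmen each take $96,000.
Aoife's share ($96,000) is divided into 3 shares of $32,000: Gemma, Yannick, and Keturah each take $32,000.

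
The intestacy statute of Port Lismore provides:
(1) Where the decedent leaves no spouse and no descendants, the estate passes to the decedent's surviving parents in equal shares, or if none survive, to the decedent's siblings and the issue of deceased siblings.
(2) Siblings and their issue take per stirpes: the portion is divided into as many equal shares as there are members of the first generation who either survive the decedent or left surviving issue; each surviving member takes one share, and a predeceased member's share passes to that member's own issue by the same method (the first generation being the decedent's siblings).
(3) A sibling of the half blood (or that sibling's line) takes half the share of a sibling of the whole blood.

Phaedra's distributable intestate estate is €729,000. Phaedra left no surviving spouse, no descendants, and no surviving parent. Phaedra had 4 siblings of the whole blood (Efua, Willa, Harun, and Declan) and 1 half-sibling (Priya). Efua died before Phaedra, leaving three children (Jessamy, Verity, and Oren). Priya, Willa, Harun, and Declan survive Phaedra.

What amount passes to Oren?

Oren receives €54,000.

The entire €729,000 passes to the siblings and their issue.
Counting each half-blood sibling's line as half a unit, there are 9/2 units in €729,000, so one unit is €162,000. Whole-blood lines (Efua, Willa, Harun, and Declan) take €162,000 each; half-blood lines (Priya) take €81,000 each.
Efua's share (€162,000) is divided into 3 shares of €54,000: Jessamy, Verity, and Oren each take €54,000.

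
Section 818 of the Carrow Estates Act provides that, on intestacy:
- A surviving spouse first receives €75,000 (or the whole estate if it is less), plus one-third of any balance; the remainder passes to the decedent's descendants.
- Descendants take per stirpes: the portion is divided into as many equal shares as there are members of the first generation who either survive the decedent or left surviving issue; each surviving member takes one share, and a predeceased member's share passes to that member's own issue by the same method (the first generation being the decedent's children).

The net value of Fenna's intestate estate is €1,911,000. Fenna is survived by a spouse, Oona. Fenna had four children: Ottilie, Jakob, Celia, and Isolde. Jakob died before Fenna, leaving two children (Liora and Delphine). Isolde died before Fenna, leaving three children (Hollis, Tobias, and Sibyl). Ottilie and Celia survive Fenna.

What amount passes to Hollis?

Oona first takes €75,000, leaving a balance of €1,836,000. Oona then takes one-third of the balance (€612,000), for a total of €687,000. The remaining €1,224,000 passes to the descendants.
The descendants' portion (€1,224,000) is divided into 4 shares of €306,000: Ottilie and Celia each take €306,000; Jakob's €306,000 share passes to Jakob's issue; Isolde's €306,000 share passes to Isolde's issue.
Jakob's share (€306,000) is divided into 2 shares of €153,000: Liora and Delphine each take €153,000.
Isolde's share (€306,000) is divided into 3 shares of €102,000: Hollis, Tobias, and Sibyl each take €102,000.

Hollis receives €102,000.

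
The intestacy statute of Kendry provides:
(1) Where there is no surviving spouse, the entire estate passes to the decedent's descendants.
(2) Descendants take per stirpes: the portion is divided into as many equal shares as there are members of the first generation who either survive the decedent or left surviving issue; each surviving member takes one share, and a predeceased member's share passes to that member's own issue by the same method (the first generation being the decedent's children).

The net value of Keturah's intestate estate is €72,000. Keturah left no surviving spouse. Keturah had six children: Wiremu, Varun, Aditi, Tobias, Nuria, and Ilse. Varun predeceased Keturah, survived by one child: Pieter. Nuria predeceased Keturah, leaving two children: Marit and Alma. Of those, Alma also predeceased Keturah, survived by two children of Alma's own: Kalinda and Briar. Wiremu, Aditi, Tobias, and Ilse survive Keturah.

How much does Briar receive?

Briar receives €3,000.

The entire €72,000 passes to the descendants.
That amount (€72,000) is divided into 6 shares of €12,000: Wiremu, Aditi, Tobias, and Ilse each take €12,000; Varun's €12,000 share passes to Varun's issue; Nuria's €12,000 share passes to Nuria's issue.
Varun's share (€12,000) passes entirely to Pieter.
Nuria's share (€12,000) is divided into 2 shares of €6,000: Marit takes €6,000; Alma's €6,000 share passes to Alma's issue.
Alma's share (€6,000) is divided into 2 shares of €3,000: Kalinda and Briar each take €3,000.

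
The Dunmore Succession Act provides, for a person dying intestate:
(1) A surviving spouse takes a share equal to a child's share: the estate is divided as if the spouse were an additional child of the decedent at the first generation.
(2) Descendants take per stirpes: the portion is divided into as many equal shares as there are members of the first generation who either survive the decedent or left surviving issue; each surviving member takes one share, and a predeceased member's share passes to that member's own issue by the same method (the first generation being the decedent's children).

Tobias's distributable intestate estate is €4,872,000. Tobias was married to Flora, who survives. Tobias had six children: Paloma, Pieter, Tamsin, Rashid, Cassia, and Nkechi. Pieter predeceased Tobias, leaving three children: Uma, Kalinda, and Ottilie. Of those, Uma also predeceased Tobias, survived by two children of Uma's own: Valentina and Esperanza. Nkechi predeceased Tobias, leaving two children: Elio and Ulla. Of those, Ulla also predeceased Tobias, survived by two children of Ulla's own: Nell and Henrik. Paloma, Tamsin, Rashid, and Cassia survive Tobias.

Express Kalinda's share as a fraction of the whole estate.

Kalinda receives 1/21 of the estate.

The spouse counts as an additional share at the children's level, so there are 7 primary shares of €696,000. Flora takes one such share (€696,000).
The children's combined portion (€4,176,000) is divided into 6 shares of €696,000: Paloma, Tamsin, Rashid, and Cassia each take €696,000; Pieter's €696,000 share passes to Pieter's issue; Nkechi's €696,000 share passes to Nkechi's issue.
Pieter's share (€696,000) is divided into 3 shares of €232,000: Kalinda and Ottilie each take €232,000; Uma's €232,000 share passes to Uma's issue.
Uma's share (€232,000) is divided into 2 shares of €116,000: Valentina and Esperanza each take €116,000.
Nkechi's share (€696,000) is divided into 2 shares of €348,000: Elio takes €348,000; Ulla's €348,000 share passes to Ulla's issue.
Ulla's share (€348,000) is divided into 2 shares of €174,000: Nell and Henrik each take €174,000.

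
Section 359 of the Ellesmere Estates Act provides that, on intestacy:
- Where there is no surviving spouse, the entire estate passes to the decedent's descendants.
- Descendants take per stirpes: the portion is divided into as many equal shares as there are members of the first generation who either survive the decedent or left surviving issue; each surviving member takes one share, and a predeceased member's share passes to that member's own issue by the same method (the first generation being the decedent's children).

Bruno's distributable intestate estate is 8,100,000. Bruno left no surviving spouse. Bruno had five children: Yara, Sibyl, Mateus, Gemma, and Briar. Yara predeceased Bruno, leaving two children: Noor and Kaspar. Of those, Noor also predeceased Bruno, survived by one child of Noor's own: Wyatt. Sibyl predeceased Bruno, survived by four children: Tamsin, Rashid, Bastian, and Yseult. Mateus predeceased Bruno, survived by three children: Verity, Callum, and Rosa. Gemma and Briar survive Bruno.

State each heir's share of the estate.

Wyatt: 810,000; Kaspar: 810,000; Tamsin: 405,000; Rashid: 405,000; Bastian: 405,000; Yseult: 405,000; Verity: 540,000; Callum: 540,000; Rosa: 540,000; Gemma: 1,620,000; Briar: 1,620,000

The entire 8,100,000 passes to the descendants.
That amount (8,100,000) is divided into 5 shares of 1,620,000: Gemma and Briar each take 1,620,000; Yara's 1,620,000 share passes to Yara's issue; Sibyl's 1,620,000 share passes to Sibyl's issue; Mateus's 1,620,000 share passes to Mateus's issue.
Yara's share (1,620,000) is divided into 2 shares of 810,000: Kaspar takes 810,000; Noor's 810,000 share passes to Noor's issue.
Noor's share (810,000) passes entirely to Wyatt.
Sibyl's share (1,620,000) is divided into 4 shares of 405,000: Tamsin, Rashid, Bastian, and Yseult each take 405,000.
Mateus's share (1,620,000) is divided into 3 shares of 540,000: Verity, Callum, and Rosa each take 540,000.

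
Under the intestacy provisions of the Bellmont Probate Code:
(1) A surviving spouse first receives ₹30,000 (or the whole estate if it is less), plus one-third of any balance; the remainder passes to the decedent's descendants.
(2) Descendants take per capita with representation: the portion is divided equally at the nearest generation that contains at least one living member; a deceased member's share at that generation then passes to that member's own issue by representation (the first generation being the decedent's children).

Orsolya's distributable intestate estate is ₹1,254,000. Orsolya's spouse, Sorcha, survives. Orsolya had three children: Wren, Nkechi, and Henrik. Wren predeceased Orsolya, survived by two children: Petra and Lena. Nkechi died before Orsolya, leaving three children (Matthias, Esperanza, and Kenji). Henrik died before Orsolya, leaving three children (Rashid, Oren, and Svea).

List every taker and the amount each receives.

Sorcha: ₹438,000; Petra: ₹102,000; Lena: ₹102,000; Matthias: ₹102,000; Esperanza: ₹102,000; Kenji: ₹102,000; Rashid: ₹102,000; Oren: ₹102,000; Svea: ₹102,000

Sorcha first takes ₹30,000, leaving a balance of ₹1,224,000. Sorcha then takes one-third of the balance (₹408,000), for a total of ₹438,000. The remaining ₹816,000 passes to the descendants.
No child survives, so the initial division is made at the grandchildren's generation.
The descendants' portion (₹816,000) is divided into 8 shares of ₹102,000: Petra, Lena, Matthias, Esperanza, Kenji, Rashid, Oren, and Svea each take ₹102,000.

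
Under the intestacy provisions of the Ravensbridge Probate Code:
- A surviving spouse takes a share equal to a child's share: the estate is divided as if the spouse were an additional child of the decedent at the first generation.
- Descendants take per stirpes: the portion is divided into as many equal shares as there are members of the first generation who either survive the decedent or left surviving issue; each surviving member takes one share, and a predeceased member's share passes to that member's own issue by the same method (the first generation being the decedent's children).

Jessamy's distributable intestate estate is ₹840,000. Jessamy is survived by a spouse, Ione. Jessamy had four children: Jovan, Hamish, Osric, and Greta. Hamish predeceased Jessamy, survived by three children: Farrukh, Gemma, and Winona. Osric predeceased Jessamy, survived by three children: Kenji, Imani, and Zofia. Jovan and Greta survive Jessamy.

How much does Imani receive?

Imani receives ₹56,000.

The spouse counts as an additional share at the children's level, so there are 5 primary shares of ₹168,000. Ione takes one such share (₹168,000).
The children's combined portion (₹672,000) is divided into 4 shares of ₹168,000: Jovan and Greta each take ₹168,000; Hamish's ₹168,000 share passes to Hamish's issue; Osric's ₹168,000 share passes to Osric's issue.
Hamish's share (₹168,000) is divided into 3 shares of ₹56,000: Farrukh, Gemma, and Winona each take ₹56,000.
Osric's share (₹168,000) is divided into 3 shares of ₹56,000: Kenji, Imani, and Zofia each take ₹56,000.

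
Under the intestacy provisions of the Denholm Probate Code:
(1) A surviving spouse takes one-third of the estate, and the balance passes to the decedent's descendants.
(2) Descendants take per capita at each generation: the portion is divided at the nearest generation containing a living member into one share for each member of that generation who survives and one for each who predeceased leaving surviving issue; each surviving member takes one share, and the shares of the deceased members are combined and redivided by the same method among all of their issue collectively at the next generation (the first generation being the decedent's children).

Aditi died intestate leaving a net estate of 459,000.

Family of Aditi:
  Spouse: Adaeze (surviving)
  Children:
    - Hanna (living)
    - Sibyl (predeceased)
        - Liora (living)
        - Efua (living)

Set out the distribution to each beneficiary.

Adaeze takes one-third of 459,000 = 153,000. The remaining 306,000 passes to the descendants.
The descendants' portion (306,000) is divided at the children's generation into 2 shares of 153,000. Hanna takes 153,000. The remaining share for the deceased Sibyl (153,000) is carried to the next generation.
That pool (153,000) is divided at the grandchildren's generation equally among Liora and Efua: 76,500 each.

Adaeze: 153,000; Hanna: 153,000; Liora: 76,500; Efua: 76,500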